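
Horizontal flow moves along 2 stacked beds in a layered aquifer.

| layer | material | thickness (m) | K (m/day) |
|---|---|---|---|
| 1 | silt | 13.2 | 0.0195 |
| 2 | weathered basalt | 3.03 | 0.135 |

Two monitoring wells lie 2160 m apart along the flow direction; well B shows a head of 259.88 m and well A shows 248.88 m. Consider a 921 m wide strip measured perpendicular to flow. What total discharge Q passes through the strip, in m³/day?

3.13

Flow is parallel to layering, so each bed carries its own Darcy discharge and the transmissivities add.
Σ(K_i·b_i) = 0.0195×13.2 + 0.135×3.03 = 0.6664 m²/day.
Hydraulic gradient i = (259.88 − 248.88) / 2160 = 11 / 2160 = 0.005093.
Q = Σ(K_i·b_i) · W · i = 0.6664 × 921 × 0.005093 = 3.126 m³/day.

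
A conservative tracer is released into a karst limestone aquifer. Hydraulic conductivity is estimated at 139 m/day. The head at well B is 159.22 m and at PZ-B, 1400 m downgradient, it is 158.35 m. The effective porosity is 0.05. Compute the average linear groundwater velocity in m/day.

1.73

Hydraulic gradient i = (159.22 − 158.35) / 1400 = 0.87 / 1400 = 0.0006214.
Darcy flux q = K · i = 139.0 × 0.0006214 = 0.08638 m/day.
Seepage velocity v = q / n_e = 0.08638 / 0.05 = 1.728 m/day.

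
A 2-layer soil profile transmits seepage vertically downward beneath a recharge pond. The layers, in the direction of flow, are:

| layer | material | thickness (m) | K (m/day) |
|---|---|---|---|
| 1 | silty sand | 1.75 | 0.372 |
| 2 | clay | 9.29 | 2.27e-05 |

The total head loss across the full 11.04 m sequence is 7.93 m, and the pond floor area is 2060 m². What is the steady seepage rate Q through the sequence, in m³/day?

Flow is perpendicular to layering, so the layers act in series and the equivalent K is the thickness-weighted harmonic mean.
Total thickness L = 1.75 + 9.29 = 11.04 m.
Σ(b_i/K_i) = 1.75/0.372 + 9.29/2.27e-05 = 4.093e+05 d.
K_eq = L / Σ(b_i/K_i) = 11.04 / 4.093e+05 = 2.698e-05 m/day.
Q = K_eq · A · (Δh/L) = 2.698e-05 × 2060 × (7.93/11.04) = 0.03992 m³/day.

0.0399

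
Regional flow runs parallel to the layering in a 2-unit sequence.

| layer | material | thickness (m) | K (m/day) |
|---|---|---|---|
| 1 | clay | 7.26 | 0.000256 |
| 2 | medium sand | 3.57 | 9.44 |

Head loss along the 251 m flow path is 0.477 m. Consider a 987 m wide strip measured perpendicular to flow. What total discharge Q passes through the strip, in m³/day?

63.2

Flow is parallel to layering, so each bed carries its own Darcy discharge and the transmissivities add.
Σ(K_i·b_i) = 0.000256×7.26 + 9.44×3.57 = 33.70 m²/day.
Hydraulic gradient i = Δh / L = 0.477 / 251 = 0.001900.
Q = Σ(K_i·b_i) · W · i = 33.70 × 987 × 0.001900 = 63.22 m³/day.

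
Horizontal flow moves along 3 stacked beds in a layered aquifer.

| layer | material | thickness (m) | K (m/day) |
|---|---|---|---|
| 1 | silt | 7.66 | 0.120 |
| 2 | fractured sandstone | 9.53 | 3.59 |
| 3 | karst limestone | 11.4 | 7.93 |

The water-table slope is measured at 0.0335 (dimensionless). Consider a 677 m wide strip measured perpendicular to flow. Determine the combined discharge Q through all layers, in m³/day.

2850

Flow is parallel to layering, so each bed carries its own Darcy discharge and the transmissivities add.
Σ(K_i·b_i) = 0.120×7.66 + 3.59×9.53 + 7.93×11.4 = 125.5 m²/day.
Hydraulic gradient i = 0.0335.
Q = Σ(K_i·b_i) · W · i = 125.5 × 677 × 0.03350 = 2847 m³/day.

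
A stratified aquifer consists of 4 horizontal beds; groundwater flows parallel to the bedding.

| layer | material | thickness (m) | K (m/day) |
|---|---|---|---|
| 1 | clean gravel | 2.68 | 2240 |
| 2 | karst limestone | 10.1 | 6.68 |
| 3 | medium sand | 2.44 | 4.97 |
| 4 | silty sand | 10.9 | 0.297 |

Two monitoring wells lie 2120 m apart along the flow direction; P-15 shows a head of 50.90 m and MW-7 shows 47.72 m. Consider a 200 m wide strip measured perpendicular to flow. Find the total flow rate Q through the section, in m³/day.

1830

Flow is parallel to layering, so each bed carries its own Darcy discharge and the transmissivities add.
Σ(K_i·b_i) = 2240×2.68 + 6.68×10.1 + 4.97×2.44 + 0.297×10.9 = 6086 m²/day.
Hydraulic gradient i = (50.90 − 47.72) / 2120 = 3.18 / 2120 = 0.001500.
Q = Σ(K_i·b_i) · W · i = 6086 × 200 × 0.001500 = 1826 m³/day.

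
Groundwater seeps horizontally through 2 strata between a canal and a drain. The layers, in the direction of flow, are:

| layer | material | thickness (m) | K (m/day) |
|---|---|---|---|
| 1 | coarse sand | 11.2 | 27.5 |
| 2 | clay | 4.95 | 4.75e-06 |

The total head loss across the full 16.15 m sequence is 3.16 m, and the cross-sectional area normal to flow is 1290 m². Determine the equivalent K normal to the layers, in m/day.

Flow is perpendicular to layering, so the layers act in series and the equivalent K is the thickness-weighted harmonic mean.
Total thickness L = 11.2 + 4.95 = 16.15 m.
Σ(b_i/K_i) = 11.2/27.5 + 4.95/4.75e-06 = 1.042e+06 d.
K_eq = L / Σ(b_i/K_i) = 16.15 / 1.042e+06 = 1.550e-05 m/day.

1.55e-05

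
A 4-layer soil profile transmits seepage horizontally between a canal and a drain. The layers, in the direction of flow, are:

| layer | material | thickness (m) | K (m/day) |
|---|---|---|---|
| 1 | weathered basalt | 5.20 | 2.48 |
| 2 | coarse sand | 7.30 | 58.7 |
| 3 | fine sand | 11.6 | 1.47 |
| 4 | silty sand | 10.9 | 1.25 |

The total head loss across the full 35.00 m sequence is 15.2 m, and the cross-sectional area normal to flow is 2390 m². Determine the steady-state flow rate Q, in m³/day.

1930

Flow is perpendicular to layering, so the layers act in series and the equivalent K is the thickness-weighted harmonic mean.
Total thickness L = 5.20 + 7.30 + 11.6 + 10.9 = 35.00 m.
Σ(b_i/K_i) = 5.20/2.48 + 7.30/58.7 + 11.6/1.47 + 10.9/1.25 = 18.83 d.
K_eq = L / Σ(b_i/K_i) = 35.00 / 18.83 = 1.859 m/day.
Q = K_eq · A · (Δh/L) = 1.859 × 2390 × (15.2/35.00) = 1929 m³/day.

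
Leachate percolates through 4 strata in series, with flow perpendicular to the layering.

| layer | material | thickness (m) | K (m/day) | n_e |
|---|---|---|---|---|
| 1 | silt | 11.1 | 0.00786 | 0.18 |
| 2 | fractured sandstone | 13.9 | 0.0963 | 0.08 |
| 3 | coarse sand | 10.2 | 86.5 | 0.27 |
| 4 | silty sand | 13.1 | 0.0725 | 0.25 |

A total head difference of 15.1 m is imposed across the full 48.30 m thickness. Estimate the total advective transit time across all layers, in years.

With flow normal to the layers, continuity requires the same specific discharge q through every layer.
Σ(b_i/K_i) = 11.1/0.00786 + 13.9/0.0963 + 10.2/86.5 + 13.1/0.0725 = 1737 d.
q = Δh / Σ(b_i/K_i) = 15.1 / 1737 = 0.008691 m/day.
In each layer the seepage velocity is v_i = q/n_i, so the layer transit time is t_i = b_i·n_i / q:
  layer 1 (silt): t_1 = 11.1 × 0.18 / 0.008691 = 229.9 d
  layer 2 (fractured sandstone): t_2 = 13.9 × 0.08 / 0.008691 = 127.9 d
  layer 3 (coarse sand): t_3 = 10.2 × 0.27 / 0.008691 = 316.9 d
  layer 4 (silty sand): t_4 = 13.1 × 0.25 / 0.008691 = 376.8 d
Total t = Σ t_i = 1052 days = 2.879 years.

2.88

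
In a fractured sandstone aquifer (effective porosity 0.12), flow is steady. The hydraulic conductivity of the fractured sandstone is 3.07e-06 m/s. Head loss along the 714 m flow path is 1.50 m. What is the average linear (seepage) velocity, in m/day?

Convert K: 3.07e-06 m/s × 86400 = 0.2652 m/day.
Hydraulic gradient i = Δh / L = 1.50 / 714 = 0.002101.
Darcy flux q = K · i = 0.2652 × 0.002101 = 0.0005572 m/day.
Seepage velocity v = q / n_e = 0.0005572 / 0.12 = 0.004644 m/day.

0.00464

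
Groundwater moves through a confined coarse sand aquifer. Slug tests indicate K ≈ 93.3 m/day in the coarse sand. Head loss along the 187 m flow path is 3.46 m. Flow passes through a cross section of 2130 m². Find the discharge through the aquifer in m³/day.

Hydraulic gradient i = Δh / L = 3.46 / 187 = 0.01850.
Darcy's law: Q = K · A · i = 93.30 × 2130 × 0.01850 = 3677 m³/day.

3680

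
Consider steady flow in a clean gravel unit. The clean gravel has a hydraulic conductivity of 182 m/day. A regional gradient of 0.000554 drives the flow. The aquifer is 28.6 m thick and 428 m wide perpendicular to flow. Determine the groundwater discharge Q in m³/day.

Cross-sectional area A = 428 × 28.6 = 12241 m².
Hydraulic gradient i = 0.000554.
Darcy's law: Q = K · A · i = 182.0 × 12241 × 0.0005540 = 1234 m³/day.

1230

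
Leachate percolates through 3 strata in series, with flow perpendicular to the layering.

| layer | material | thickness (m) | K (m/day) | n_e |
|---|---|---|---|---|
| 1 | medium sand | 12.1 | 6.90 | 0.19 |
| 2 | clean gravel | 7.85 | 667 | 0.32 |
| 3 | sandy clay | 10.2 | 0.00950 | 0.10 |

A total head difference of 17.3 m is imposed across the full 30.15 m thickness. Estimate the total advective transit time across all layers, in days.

362

With flow normal to the layers, continuity requires the same specific discharge q through every layer.
Σ(b_i/K_i) = 12.1/6.90 + 7.85/667 + 10.2/0.00950 = 1075 d.
q = Δh / Σ(b_i/K_i) = 17.3 / 1075 = 0.01609 m/day.
In each layer the seepage velocity is v_i = q/n_i, so the layer transit time is t_i = b_i·n_i / q:
  layer 1 (medium sand): t_1 = 12.1 × 0.19 / 0.01609 = 142.9 d
  layer 2 (clean gravel): t_2 = 7.85 × 0.32 / 0.01609 = 156.2 d
  layer 3 (sandy clay): t_3 = 10.2 × 0.10 / 0.01609 = 63.41 d
Total t = Σ t_i = 362.5 days.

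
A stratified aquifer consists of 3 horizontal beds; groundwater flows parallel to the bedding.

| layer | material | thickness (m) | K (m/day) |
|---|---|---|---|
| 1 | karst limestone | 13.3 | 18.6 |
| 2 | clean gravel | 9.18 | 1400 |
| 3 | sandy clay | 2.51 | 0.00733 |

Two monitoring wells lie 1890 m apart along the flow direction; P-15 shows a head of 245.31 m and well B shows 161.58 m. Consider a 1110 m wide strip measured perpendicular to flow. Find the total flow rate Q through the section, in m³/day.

Flow is parallel to layering, so each bed carries its own Darcy discharge and the transmissivities add.
Σ(K_i·b_i) = 18.6×13.3 + 1400×9.18 + 0.00733×2.51 = 13099 m²/day.
Hydraulic gradient i = (245.31 − 161.58) / 1890 = 83.73 / 1890 = 0.04430.
Q = Σ(K_i·b_i) · W · i = 13099 × 1110 × 0.04430 = 6.442e+05 m³/day.

644000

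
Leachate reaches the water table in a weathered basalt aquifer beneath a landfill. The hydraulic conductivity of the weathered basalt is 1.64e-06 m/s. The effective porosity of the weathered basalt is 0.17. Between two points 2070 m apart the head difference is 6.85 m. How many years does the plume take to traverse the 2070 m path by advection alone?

Convert K: 1.64e-06 m/s × 86400 = 0.1417 m/day.
Hydraulic gradient i = Δh / L = 6.85 / 2070 = 0.003309.
Darcy flux q = K · i = 0.1417 × 0.003309 = 0.0004689 m/day.
Seepage velocity v = q / n_e = 0.0004689 / 0.17 = 0.002758 m/day.
Travel time t = L / v = 2070 / 0.002758 = 7.505e+05 days = 2055 years.

2050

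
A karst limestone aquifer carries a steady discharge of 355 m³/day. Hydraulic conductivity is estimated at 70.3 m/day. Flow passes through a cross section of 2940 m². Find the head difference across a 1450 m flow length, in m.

From Q = K·A·i, i = Q / (K·A) = 355 / (70.30 × 2940) = 0.001718.
Head loss Δh = i · L = 0.001718 × 1450 = 2.491 m.

2.49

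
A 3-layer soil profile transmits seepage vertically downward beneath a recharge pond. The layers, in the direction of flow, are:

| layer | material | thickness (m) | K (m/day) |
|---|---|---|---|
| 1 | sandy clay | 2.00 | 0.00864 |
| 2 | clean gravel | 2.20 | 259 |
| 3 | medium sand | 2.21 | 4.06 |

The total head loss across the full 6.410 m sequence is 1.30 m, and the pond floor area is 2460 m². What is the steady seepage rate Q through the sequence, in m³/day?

13.8

Flow is perpendicular to layering, so the layers act in series and the equivalent K is the thickness-weighted harmonic mean.
Total thickness L = 2.00 + 2.20 + 2.21 = 6.410 m.
Σ(b_i/K_i) = 2.00/0.00864 + 2.20/259 + 2.21/4.06 = 232.0 d.
K_eq = L / Σ(b_i/K_i) = 6.410 / 232.0 = 0.02763 m/day.
Q = K_eq · A · (Δh/L) = 0.02763 × 2460 × (1.30/6.410) = 13.78 m³/day.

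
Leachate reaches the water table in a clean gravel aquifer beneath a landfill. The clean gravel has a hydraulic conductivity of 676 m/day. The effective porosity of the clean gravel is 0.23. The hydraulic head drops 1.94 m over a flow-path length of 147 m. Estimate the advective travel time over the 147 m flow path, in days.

3.79

Hydraulic gradient i = Δh / L = 1.94 / 147 = 0.01320.
Darcy flux q = K · i = 676.0 × 0.01320 = 8.921 m/day.
Seepage velocity v = q / n_e = 8.921 / 0.23 = 38.79 m/day.
Travel time t = L / v = 147 / 38.79 = 3.790 days.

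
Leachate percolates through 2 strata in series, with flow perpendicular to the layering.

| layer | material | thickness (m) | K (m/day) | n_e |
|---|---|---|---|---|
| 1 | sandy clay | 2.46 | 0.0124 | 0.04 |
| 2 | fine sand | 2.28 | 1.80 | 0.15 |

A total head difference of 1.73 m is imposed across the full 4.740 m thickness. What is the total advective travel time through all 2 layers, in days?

50.8

With flow normal to the layers, continuity requires the same specific discharge q through every layer.
Σ(b_i/K_i) = 2.46/0.0124 + 2.28/1.80 = 199.7 d.
q = Δh / Σ(b_i/K_i) = 1.73 / 199.7 = 0.008665 m/day.
In each layer the seepage velocity is v_i = q/n_i, so the layer transit time is t_i = b_i·n_i / q:
  layer 1 (sandy clay): t_1 = 2.46 × 0.04 / 0.008665 = 11.36 d
  layer 2 (fine sand): t_2 = 2.28 × 0.15 / 0.008665 = 39.47 d
Total t = Σ t_i = 50.83 days.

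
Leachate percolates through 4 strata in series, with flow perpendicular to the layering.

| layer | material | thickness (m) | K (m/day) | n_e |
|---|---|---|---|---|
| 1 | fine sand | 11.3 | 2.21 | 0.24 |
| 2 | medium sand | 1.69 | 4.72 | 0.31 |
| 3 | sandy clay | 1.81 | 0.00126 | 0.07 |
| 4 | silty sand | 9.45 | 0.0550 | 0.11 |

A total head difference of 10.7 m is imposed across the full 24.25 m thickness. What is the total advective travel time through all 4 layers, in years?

With flow normal to the layers, continuity requires the same specific discharge q through every layer.
Σ(b_i/K_i) = 11.3/2.21 + 1.69/4.72 + 1.81/0.00126 + 9.45/0.0550 = 1614 d.
q = Δh / Σ(b_i/K_i) = 10.7 / 1614 = 0.006630 m/day.
In each layer the seepage velocity is v_i = q/n_i, so the layer transit time is t_i = b_i·n_i / q:
  layer 1 (fine sand): t_1 = 11.3 × 0.24 / 0.006630 = 409.0 d
  layer 2 (medium sand): t_2 = 1.69 × 0.31 / 0.006630 = 79.02 d
  layer 3 (sandy clay): t_3 = 1.81 × 0.07 / 0.006630 = 19.11 d
  layer 4 (silty sand): t_4 = 9.45 × 0.11 / 0.006630 = 156.8 d
Total t = Σ t_i = 663.9 days = 1.818 years.

1.82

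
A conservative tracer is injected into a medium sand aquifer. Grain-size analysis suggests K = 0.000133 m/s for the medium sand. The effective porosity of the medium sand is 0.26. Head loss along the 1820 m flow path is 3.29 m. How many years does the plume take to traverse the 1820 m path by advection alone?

Convert K: 0.000133 m/s × 86400 = 11.49 m/day.
Hydraulic gradient i = Δh / L = 3.29 / 1820 = 0.001808.
Darcy flux q = K · i = 11.49 × 0.001808 = 0.02077 m/day.
Seepage velocity v = q / n_e = 0.02077 / 0.26 = 0.07989 m/day.
Travel time t = L / v = 1820 / 0.07989 = 22780 days = 62.37 years.

62.4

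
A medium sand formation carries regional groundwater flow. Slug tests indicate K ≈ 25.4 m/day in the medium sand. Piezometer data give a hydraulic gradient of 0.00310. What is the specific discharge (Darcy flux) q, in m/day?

0.0787

Hydraulic gradient i = 0.00310.
Specific discharge q = K · i = 25.40 × 0.003100 = 0.07874 m/day.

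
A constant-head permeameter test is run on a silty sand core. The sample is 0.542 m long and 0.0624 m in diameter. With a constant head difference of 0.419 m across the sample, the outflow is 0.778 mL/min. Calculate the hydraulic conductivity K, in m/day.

Cross-sectional area A = π·(d/2)² = π × (0.0624/2)² = 0.003058 m².
Convert discharge: 0.778 mL/min = 1.297e-08 m³/s.
Darcy's law rearranged: K = Q·L / (A·Δh) = 1.297e-08 × 0.542 / (0.003058 × 0.419) = 5.485e-06 m/s = 0.4739 m/day.

0.474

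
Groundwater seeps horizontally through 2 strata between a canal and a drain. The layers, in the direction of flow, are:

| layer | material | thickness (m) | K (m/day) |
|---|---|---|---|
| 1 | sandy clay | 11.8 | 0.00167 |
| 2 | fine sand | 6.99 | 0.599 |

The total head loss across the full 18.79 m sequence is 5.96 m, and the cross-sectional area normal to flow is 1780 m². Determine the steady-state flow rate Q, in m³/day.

1.50

Flow is perpendicular to layering, so the layers act in series and the equivalent K is the thickness-weighted harmonic mean.
Total thickness L = 11.8 + 6.99 = 18.79 m.
Σ(b_i/K_i) = 11.8/0.00167 + 6.99/0.599 = 7078 d.
K_eq = L / Σ(b_i/K_i) = 18.79 / 7078 = 0.002655 m/day.
Q = K_eq · A · (Δh/L) = 0.002655 × 1780 × (5.96/18.79) = 1.499 m³/day.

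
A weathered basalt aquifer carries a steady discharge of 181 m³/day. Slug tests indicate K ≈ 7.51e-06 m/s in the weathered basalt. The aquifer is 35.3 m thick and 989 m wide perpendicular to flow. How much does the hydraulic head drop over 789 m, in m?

6.30

Convert K: 7.51e-06 m/s × 86400 = 0.6489 m/day.
Cross-sectional area A = 989 × 35.3 = 34912 m².
From Q = K·A·i, i = Q / (K·A) = 181 / (0.6489 × 34912) = 0.007990.
Head loss Δh = i · L = 0.007990 × 789 = 6.304 m.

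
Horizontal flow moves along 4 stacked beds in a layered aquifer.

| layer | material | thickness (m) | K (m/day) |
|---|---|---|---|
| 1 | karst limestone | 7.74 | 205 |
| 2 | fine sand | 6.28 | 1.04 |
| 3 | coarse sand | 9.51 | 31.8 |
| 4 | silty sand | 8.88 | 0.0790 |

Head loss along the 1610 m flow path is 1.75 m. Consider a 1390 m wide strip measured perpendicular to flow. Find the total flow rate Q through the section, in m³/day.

2870

Flow is parallel to layering, so each bed carries its own Darcy discharge and the transmissivities add.
Σ(K_i·b_i) = 205×7.74 + 1.04×6.28 + 31.8×9.51 + 0.0790×8.88 = 1896 m²/day.
Hydraulic gradient i = Δh / L = 1.75 / 1610 = 0.001087.
Q = Σ(K_i·b_i) · W · i = 1896 × 1390 × 0.001087 = 2865 m³/day.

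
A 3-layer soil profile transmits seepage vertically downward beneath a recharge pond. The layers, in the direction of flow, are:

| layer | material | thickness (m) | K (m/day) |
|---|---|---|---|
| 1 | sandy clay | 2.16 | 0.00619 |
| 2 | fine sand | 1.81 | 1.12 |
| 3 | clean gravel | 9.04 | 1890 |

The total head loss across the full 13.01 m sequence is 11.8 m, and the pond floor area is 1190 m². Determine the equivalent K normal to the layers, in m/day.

Flow is perpendicular to layering, so the layers act in series and the equivalent K is the thickness-weighted harmonic mean.
Total thickness L = 2.16 + 1.81 + 9.04 = 13.01 m.
Σ(b_i/K_i) = 2.16/0.00619 + 1.81/1.12 + 9.04/1890 = 350.6 d.
K_eq = L / Σ(b_i/K_i) = 13.01 / 350.6 = 0.03711 m/day.

0.0371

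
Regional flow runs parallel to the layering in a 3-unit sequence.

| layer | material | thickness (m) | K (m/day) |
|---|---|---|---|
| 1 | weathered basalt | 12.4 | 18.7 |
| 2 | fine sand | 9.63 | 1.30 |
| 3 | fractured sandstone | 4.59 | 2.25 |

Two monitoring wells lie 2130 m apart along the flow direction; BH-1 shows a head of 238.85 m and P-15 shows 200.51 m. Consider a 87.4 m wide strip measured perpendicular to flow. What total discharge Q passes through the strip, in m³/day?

401

Flow is parallel to layering, so each bed carries its own Darcy discharge and the transmissivities add.
Σ(K_i·b_i) = 18.7×12.4 + 1.30×9.63 + 2.25×4.59 = 254.7 m²/day.
Hydraulic gradient i = (238.85 − 200.51) / 2130 = 38.34 / 2130 = 0.01800.
Q = Σ(K_i·b_i) · W · i = 254.7 × 87.4 × 0.01800 = 400.7 m³/day.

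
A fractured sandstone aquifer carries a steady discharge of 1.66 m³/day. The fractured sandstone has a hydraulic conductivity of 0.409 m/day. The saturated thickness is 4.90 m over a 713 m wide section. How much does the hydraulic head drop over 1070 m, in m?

1.24

Cross-sectional area A = 713 × 4.90 = 3494 m².
From Q = K·A·i, i = Q / (K·A) = 1.66 / (0.4090 × 3494) = 0.001162.
Head loss Δh = i · L = 0.001162 × 1070 = 1.243 m.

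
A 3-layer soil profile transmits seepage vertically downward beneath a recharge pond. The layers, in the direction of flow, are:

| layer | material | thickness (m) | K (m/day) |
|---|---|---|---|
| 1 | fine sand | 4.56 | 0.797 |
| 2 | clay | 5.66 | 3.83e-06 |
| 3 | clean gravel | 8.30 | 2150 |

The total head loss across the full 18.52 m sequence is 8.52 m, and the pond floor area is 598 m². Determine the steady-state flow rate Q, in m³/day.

Flow is perpendicular to layering, so the layers act in series and the equivalent K is the thickness-weighted harmonic mean.
Total thickness L = 4.56 + 5.66 + 8.30 = 18.52 m.
Σ(b_i/K_i) = 4.56/0.797 + 5.66/3.83e-06 + 8.30/2150 = 1.478e+06 d.
K_eq = L / Σ(b_i/K_i) = 18.52 / 1.478e+06 = 1.253e-05 m/day.
Q = K_eq · A · (Δh/L) = 1.253e-05 × 598 × (8.52/18.52) = 0.003448 m³/day.

0.00345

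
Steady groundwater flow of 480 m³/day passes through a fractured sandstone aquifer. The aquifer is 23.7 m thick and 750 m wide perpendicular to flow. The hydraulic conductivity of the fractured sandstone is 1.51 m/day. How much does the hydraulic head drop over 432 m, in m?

7.73

Cross-sectional area A = 750 × 23.7 = 17775 m².
From Q = K·A·i, i = Q / (K·A) = 480 / (1.510 × 17775) = 0.01788.
Head loss Δh = i · L = 0.01788 × 432 = 7.726 m.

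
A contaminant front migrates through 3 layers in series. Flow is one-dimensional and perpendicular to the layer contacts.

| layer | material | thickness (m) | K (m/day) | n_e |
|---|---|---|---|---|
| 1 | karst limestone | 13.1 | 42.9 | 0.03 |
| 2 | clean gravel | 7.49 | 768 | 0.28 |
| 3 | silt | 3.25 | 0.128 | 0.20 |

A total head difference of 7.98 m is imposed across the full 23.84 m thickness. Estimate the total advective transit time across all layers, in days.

With flow normal to the layers, continuity requires the same specific discharge q through every layer.
Σ(b_i/K_i) = 13.1/42.9 + 7.49/768 + 3.25/0.128 = 25.71 d.
q = Δh / Σ(b_i/K_i) = 7.98 / 25.71 = 0.3104 m/day.
In each layer the seepage velocity is v_i = q/n_i, so the layer transit time is t_i = b_i·n_i / q:
  layer 1 (karst limestone): t_1 = 13.1 × 0.03 / 0.3104 = 1.266 d
  layer 2 (clean gravel): t_2 = 7.49 × 0.28 / 0.3104 = 6.756 d
  layer 3 (silt): t_3 = 3.25 × 0.20 / 0.3104 = 2.094 d
Total t = Σ t_i = 10.12 days.

10.1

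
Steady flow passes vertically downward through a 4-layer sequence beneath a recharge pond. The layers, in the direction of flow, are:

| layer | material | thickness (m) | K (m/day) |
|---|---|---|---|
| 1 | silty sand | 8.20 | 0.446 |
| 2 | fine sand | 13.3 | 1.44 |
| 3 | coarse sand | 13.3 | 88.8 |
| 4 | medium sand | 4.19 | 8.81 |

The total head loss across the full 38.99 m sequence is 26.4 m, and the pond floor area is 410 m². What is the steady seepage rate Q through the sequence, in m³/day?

383

Flow is perpendicular to layering, so the layers act in series and the equivalent K is the thickness-weighted harmonic mean.
Total thickness L = 8.20 + 13.3 + 13.3 + 4.19 = 38.99 m.
Σ(b_i/K_i) = 8.20/0.446 + 13.3/1.44 + 13.3/88.8 + 4.19/8.81 = 28.25 d.
K_eq = L / Σ(b_i/K_i) = 38.99 / 28.25 = 1.380 m/day.
Q = K_eq · A · (Δh/L) = 1.380 × 410 × (26.4/38.99) = 383.2 m³/day.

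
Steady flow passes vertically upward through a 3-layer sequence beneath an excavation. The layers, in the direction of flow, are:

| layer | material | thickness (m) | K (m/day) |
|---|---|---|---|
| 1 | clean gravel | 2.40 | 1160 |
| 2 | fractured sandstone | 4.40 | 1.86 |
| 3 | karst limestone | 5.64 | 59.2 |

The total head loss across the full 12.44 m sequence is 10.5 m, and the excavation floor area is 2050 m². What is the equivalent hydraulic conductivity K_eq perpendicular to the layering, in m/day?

5.05

Flow is perpendicular to layering, so the layers act in series and the equivalent K is the thickness-weighted harmonic mean.
Total thickness L = 2.40 + 4.40 + 5.64 = 12.44 m.
Σ(b_i/K_i) = 2.40/1160 + 4.40/1.86 + 5.64/59.2 = 2.463 d.
K_eq = L / Σ(b_i/K_i) = 12.44 / 2.463 = 5.051 m/day.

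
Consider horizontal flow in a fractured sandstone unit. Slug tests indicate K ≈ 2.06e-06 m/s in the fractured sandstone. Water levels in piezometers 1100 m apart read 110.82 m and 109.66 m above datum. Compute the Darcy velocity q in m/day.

Convert K: 2.06e-06 m/s × 86400 = 0.1780 m/day.
Hydraulic gradient i = (110.82 − 109.66) / 1100 = 1.16 / 1100 = 0.001055.
Specific discharge q = K · i = 0.1780 × 0.001055 = 0.0001877 m/day.

0.000188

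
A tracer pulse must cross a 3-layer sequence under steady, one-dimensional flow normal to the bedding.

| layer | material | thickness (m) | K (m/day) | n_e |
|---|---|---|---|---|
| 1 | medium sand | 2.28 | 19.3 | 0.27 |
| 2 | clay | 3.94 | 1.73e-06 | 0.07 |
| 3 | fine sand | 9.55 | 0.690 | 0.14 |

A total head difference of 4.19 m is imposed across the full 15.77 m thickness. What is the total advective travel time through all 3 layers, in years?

3320

With flow normal to the layers, continuity requires the same specific discharge q through every layer.
Σ(b_i/K_i) = 2.28/19.3 + 3.94/1.73e-06 + 9.55/0.690 = 2.277e+06 d.
q = Δh / Σ(b_i/K_i) = 4.19 / 2.277e+06 = 1.840e-06 m/day.
In each layer the seepage velocity is v_i = q/n_i, so the layer transit time is t_i = b_i·n_i / q:
  layer 1 (medium sand): t_1 = 2.28 × 0.27 / 1.840e-06 = 3.346e+05 d
  layer 2 (clay): t_2 = 3.94 × 0.07 / 1.840e-06 = 1.499e+05 d
  layer 3 (fine sand): t_3 = 9.55 × 0.14 / 1.840e-06 = 7.267e+05 d
Total t = Σ t_i = 1.211e+06 days = 3316 years.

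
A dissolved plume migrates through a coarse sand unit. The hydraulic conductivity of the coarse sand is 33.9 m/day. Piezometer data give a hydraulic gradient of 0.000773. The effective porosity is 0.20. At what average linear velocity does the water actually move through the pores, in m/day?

Hydraulic gradient i = 0.000773.
Darcy flux q = K · i = 33.90 × 0.0007730 = 0.02620 m/day.
Seepage velocity v = q / n_e = 0.02620 / 0.20 = 0.1310 m/day.

0.131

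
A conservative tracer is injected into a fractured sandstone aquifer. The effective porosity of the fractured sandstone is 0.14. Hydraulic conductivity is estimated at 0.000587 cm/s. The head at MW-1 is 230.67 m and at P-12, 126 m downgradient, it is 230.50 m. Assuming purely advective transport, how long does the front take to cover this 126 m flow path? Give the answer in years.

Convert K: 0.000587 cm/s × 864 = 0.5072 m/day.
Hydraulic gradient i = (230.67 − 230.50) / 126 = 0.17 / 126 = 0.001349.
Darcy flux q = K · i = 0.5072 × 0.001349 = 0.0006843 m/day.
Seepage velocity v = q / n_e = 0.0006843 / 0.14 = 0.004888 m/day.
Travel time t = L / v = 126 / 0.004888 = 25779 days = 70.58 years.

70.6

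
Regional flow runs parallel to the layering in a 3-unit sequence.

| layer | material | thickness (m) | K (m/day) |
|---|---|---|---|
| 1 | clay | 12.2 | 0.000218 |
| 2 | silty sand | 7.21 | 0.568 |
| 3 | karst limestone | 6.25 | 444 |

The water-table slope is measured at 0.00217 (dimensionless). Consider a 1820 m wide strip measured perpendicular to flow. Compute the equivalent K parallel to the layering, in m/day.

108

Flow is parallel to layering, so each bed carries its own Darcy discharge and the transmissivities add.
Σ(K_i·b_i) = 0.000218×12.2 + 0.568×7.21 + 444×6.25 = 2779 m²/day.
Total thickness b = 25.66 m, so K_eq = Σ(K_i·b_i)/b = 108.3 m/day.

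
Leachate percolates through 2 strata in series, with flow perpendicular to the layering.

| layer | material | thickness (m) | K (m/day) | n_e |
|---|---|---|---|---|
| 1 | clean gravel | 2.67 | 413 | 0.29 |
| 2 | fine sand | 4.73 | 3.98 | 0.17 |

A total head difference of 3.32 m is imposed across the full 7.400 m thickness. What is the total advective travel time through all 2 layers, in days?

0.568

With flow normal to the layers, continuity requires the same specific discharge q through every layer.
Σ(b_i/K_i) = 2.67/413 + 4.73/3.98 = 1.195 d.
q = Δh / Σ(b_i/K_i) = 3.32 / 1.195 = 2.778 m/day.
In each layer the seepage velocity is v_i = q/n_i, so the layer transit time is t_i = b_i·n_i / q:
  layer 1 (clean gravel): t_1 = 2.67 × 0.29 / 2.778 = 0.2787 d
  layer 2 (fine sand): t_2 = 4.73 × 0.17 / 2.778 = 0.2894 d
Total t = Σ t_i = 0.5681 days.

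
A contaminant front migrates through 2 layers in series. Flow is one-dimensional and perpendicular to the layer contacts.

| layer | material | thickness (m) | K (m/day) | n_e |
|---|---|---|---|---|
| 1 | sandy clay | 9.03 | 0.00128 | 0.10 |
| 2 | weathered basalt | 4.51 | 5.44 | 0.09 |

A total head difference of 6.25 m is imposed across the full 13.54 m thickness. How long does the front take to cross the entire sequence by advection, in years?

4.05

With flow normal to the layers, continuity requires the same specific discharge q through every layer.
Σ(b_i/K_i) = 9.03/0.00128 + 4.51/5.44 = 7056 d.
q = Δh / Σ(b_i/K_i) = 6.25 / 7056 = 0.0008858 m/day.
In each layer the seepage velocity is v_i = q/n_i, so the layer transit time is t_i = b_i·n_i / q:
  layer 1 (sandy clay): t_1 = 9.03 × 0.10 / 0.0008858 = 1019 d
  layer 2 (weathered basalt): t_2 = 4.51 × 0.09 / 0.0008858 = 458.2 d
Total t = Σ t_i = 1478 days = 4.045 years.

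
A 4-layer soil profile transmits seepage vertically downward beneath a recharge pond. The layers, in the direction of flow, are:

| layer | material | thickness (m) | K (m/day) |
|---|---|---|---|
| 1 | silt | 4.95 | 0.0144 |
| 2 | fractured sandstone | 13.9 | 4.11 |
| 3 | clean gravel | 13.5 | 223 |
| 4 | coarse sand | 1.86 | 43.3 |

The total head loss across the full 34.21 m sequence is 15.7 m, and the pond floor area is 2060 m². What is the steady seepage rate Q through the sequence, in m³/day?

93.1

Flow is perpendicular to layering, so the layers act in series and the equivalent K is the thickness-weighted harmonic mean.
Total thickness L = 4.95 + 13.9 + 13.5 + 1.86 = 34.21 m.
Σ(b_i/K_i) = 4.95/0.0144 + 13.9/4.11 + 13.5/223 + 1.86/43.3 = 347.2 d.
K_eq = L / Σ(b_i/K_i) = 34.21 / 347.2 = 0.09852 m/day.
Q = K_eq · A · (Δh/L) = 0.09852 × 2060 × (15.7/34.21) = 93.14 m³/day.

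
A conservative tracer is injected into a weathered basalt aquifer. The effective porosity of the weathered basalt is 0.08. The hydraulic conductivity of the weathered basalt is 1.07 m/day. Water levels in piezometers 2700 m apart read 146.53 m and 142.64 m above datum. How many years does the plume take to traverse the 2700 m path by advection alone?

384

Hydraulic gradient i = (146.53 − 142.64) / 2700 = 3.89 / 2700 = 0.001441.
Darcy flux q = K · i = 1.070 × 0.001441 = 0.001542 m/day.
Seepage velocity v = q / n_e = 0.001542 / 0.08 = 0.01927 m/day.
Travel time t = L / v = 2700 / 0.01927 = 1.401e+05 days = 383.6 years.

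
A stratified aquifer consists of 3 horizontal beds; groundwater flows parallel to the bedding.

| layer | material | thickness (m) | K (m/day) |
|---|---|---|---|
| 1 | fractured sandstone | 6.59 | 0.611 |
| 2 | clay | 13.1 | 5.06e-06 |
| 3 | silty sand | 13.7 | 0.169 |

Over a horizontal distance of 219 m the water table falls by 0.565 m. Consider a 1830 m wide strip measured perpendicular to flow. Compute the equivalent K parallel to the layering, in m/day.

Flow is parallel to layering, so each bed carries its own Darcy discharge and the transmissivities add.
Σ(K_i·b_i) = 0.611×6.59 + 5.06e-06×13.1 + 0.169×13.7 = 6.342 m²/day.
Total thickness b = 33.39 m, so K_eq = Σ(K_i·b_i)/b = 0.1899 m/day.

0.190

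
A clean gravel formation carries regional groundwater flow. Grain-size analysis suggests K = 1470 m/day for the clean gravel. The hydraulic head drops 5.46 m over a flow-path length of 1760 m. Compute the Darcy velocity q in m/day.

Hydraulic gradient i = Δh / L = 5.46 / 1760 = 0.003102.
Specific discharge q = K · i = 1470 × 0.003102 = 4.560 m/day.

4.56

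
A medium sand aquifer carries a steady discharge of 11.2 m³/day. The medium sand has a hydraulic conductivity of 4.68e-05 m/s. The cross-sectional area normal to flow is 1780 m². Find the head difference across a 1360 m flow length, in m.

2.12

Convert K: 4.68e-05 m/s × 86400 = 4.044 m/day.
From Q = K·A·i, i = Q / (K·A) = 11.2 / (4.044 × 1780) = 0.001556.
Head loss Δh = i · L = 0.001556 × 1360 = 2.116 m.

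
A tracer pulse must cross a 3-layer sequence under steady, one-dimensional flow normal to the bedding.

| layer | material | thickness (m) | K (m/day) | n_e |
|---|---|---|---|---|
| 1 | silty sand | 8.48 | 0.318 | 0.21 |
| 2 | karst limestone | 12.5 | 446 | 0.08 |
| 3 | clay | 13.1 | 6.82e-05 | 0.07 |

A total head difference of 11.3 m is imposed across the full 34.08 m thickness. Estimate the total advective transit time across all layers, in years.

With flow normal to the layers, continuity requires the same specific discharge q through every layer.
Σ(b_i/K_i) = 8.48/0.318 + 12.5/446 + 13.1/6.82e-05 = 1.921e+05 d.
q = Δh / Σ(b_i/K_i) = 11.3 / 1.921e+05 = 5.882e-05 m/day.
In each layer the seepage velocity is v_i = q/n_i, so the layer transit time is t_i = b_i·n_i / q:
  layer 1 (silty sand): t_1 = 8.48 × 0.21 / 5.882e-05 = 30275 d
  layer 2 (karst limestone): t_2 = 12.5 × 0.08 / 5.882e-05 = 17001 d
  layer 3 (clay): t_3 = 13.1 × 0.07 / 5.882e-05 = 15590 d
Total t = Σ t_i = 62865 days = 172.1 years.

172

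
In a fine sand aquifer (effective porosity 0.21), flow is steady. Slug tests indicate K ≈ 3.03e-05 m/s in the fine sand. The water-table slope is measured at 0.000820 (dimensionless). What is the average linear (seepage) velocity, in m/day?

0.0102

Convert K: 3.03e-05 m/s × 86400 = 2.618 m/day.
Hydraulic gradient i = 0.000820.
Darcy flux q = K · i = 2.618 × 0.0008200 = 0.002147 m/day.
Seepage velocity v = q / n_e = 0.002147 / 0.21 = 0.01022 m/day.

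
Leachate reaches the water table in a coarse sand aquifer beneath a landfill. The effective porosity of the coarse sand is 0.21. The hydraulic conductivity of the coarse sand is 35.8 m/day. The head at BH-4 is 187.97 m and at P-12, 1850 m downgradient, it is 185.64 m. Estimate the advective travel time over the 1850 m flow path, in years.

Hydraulic gradient i = (187.97 − 185.64) / 1850 = 2.33 / 1850 = 0.001259.
Darcy flux q = K · i = 35.80 × 0.001259 = 0.04509 m/day.
Seepage velocity v = q / n_e = 0.04509 / 0.21 = 0.2147 m/day.
Travel time t = L / v = 1850 / 0.2147 = 8616 days = 23.59 years.

23.6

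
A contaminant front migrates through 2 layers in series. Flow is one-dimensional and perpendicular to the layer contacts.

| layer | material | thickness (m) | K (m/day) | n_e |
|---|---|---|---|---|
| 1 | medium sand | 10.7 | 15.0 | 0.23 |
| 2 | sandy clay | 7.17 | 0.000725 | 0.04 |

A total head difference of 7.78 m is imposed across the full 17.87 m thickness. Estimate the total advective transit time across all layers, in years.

9.56

With flow normal to the layers, continuity requires the same specific discharge q through every layer.
Σ(b_i/K_i) = 10.7/15.0 + 7.17/0.000725 = 9890 d.
q = Δh / Σ(b_i/K_i) = 7.78 / 9890 = 0.0007866 m/day.
In each layer the seepage velocity is v_i = q/n_i, so the layer transit time is t_i = b_i·n_i / q:
  layer 1 (medium sand): t_1 = 10.7 × 0.23 / 0.0007866 = 3129 d
  layer 2 (sandy clay): t_2 = 7.17 × 0.04 / 0.0007866 = 364.6 d
Total t = Σ t_i = 3493 days = 9.564 years.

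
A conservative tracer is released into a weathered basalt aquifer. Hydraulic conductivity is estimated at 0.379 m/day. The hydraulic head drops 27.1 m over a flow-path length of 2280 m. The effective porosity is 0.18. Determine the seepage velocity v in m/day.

Hydraulic gradient i = Δh / L = 27.1 / 2280 = 0.01189.
Darcy flux q = K · i = 0.3790 × 0.01189 = 0.004505 m/day.
Seepage velocity v = q / n_e = 0.004505 / 0.18 = 0.02503 m/day.

0.0250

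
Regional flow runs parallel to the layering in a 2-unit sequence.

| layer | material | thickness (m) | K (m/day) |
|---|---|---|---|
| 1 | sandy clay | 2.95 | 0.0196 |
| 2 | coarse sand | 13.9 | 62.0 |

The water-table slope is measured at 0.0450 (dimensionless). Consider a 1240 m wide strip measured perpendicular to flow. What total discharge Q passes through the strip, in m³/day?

Flow is parallel to layering, so each bed carries its own Darcy discharge and the transmissivities add.
Σ(K_i·b_i) = 0.0196×2.95 + 62.0×13.9 = 861.9 m²/day.
Hydraulic gradient i = 0.0450.
Q = Σ(K_i·b_i) · W · i = 861.9 × 1240 × 0.04500 = 48092 m³/day.

48100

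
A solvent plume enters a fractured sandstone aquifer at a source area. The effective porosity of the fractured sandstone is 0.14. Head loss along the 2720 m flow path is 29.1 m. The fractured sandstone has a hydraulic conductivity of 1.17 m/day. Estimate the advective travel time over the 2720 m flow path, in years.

83.3

Hydraulic gradient i = Δh / L = 29.1 / 2720 = 0.01070.
Darcy flux q = K · i = 1.170 × 0.01070 = 0.01252 m/day.
Seepage velocity v = q / n_e = 0.01252 / 0.14 = 0.08941 m/day.
Travel time t = L / v = 2720 / 0.08941 = 30422 days = 83.29 years.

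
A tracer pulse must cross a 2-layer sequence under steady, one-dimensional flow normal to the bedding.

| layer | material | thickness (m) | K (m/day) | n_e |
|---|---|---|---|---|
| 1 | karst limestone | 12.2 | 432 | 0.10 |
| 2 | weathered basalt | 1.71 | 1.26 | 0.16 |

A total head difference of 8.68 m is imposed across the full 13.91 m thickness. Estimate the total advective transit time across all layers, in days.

0.238

With flow normal to the layers, continuity requires the same specific discharge q through every layer.
Σ(b_i/K_i) = 12.2/432 + 1.71/1.26 = 1.385 d.
q = Δh / Σ(b_i/K_i) = 8.68 / 1.385 = 6.265 m/day.
In each layer the seepage velocity is v_i = q/n_i, so the layer transit time is t_i = b_i·n_i / q:
  layer 1 (karst limestone): t_1 = 12.2 × 0.10 / 6.265 = 0.1947 d
  layer 2 (weathered basalt): t_2 = 1.71 × 0.16 / 6.265 = 0.04367 d
Total t = Σ t_i = 0.2384 days.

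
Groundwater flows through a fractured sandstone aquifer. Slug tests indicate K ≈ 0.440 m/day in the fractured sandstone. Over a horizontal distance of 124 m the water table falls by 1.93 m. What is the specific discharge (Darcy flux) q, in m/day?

Hydraulic gradient i = Δh / L = 1.93 / 124 = 0.01556.
Specific discharge q = K · i = 0.4400 × 0.01556 = 0.006848 m/day.

0.00685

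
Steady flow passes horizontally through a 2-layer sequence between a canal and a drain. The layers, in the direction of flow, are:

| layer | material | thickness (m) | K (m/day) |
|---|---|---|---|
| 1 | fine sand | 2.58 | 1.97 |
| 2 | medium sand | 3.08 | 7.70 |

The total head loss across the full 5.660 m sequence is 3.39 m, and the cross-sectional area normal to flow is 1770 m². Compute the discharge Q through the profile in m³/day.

Flow is perpendicular to layering, so the layers act in series and the equivalent K is the thickness-weighted harmonic mean.
Total thickness L = 2.58 + 3.08 = 5.660 m.
Σ(b_i/K_i) = 2.58/1.97 + 3.08/7.70 = 1.710 d.
K_eq = L / Σ(b_i/K_i) = 5.660 / 1.710 = 3.311 m/day.
Q = K_eq · A · (Δh/L) = 3.311 × 1770 × (3.39/5.660) = 3510 m³/day.

3510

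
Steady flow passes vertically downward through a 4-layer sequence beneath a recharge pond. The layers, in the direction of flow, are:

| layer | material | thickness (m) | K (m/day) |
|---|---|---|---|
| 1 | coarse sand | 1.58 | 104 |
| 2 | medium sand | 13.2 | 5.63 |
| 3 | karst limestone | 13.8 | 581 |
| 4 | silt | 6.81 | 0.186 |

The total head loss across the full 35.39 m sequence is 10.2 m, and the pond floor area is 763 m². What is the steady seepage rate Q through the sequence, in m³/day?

200

Flow is perpendicular to layering, so the layers act in series and the equivalent K is the thickness-weighted harmonic mean.
Total thickness L = 1.58 + 13.2 + 13.8 + 6.81 = 35.39 m.
Σ(b_i/K_i) = 1.58/104 + 13.2/5.63 + 13.8/581 + 6.81/0.186 = 39.00 d.
K_eq = L / Σ(b_i/K_i) = 35.39 / 39.00 = 0.9075 m/day.
Q = K_eq · A · (Δh/L) = 0.9075 × 763 × (10.2/35.39) = 199.6 m³/day.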